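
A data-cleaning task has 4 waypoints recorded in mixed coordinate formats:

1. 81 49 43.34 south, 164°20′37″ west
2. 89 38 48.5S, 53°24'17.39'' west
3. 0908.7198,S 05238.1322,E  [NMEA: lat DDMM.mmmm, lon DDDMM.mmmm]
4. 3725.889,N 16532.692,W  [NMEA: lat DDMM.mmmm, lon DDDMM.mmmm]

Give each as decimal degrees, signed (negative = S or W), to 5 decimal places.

1. -81.82871, -164.34361
2. -89.64681, -53.40483
3. -9.14533, 52.63554
4. 37.43148, -165.54487

Point 1:
  Lat: 81° + 49/60 + 43.34/3600 = 81 + 0.816667 + 0.012039 = 81.828706
  hemisphere S, so the sign is −
  Lon: 164° + 20/60 + 37/3600 = 164 + 0.333333 + 0.010278 = 164.343611
  W ⇒ negate
Point 2:
  Latitude: 89 + 38/60 + 48.5/3600 = 89.646806
  hemisphere S, so the sign is −
  Lon: 53° + 24/60 + 17.39/3600 = 53 + 0.400000 + 0.004831 = 53.404831
  W ⇒ negate
Point 3:
  φ: split at 2 digits → 09° and 8.7198′; 9 + 8.7198/60 = 9.145330
  S ⇒ negate
  Lon: degrees = first 3 digits = 52, minutes = 38.1322; 52 + 38.1322/60 = 52.635537
  E → positive
Point 4:
  Lat: split at 2 digits → 37° and 25.889′; 37 + 25.889/60 = 37.431483
  N ⇒ keep positive
  Lon: degrees = first 3 digits = 165, minutes = 32.692; 165 + 32.692/60 = 165.544867
  hemisphere W, so the sign is −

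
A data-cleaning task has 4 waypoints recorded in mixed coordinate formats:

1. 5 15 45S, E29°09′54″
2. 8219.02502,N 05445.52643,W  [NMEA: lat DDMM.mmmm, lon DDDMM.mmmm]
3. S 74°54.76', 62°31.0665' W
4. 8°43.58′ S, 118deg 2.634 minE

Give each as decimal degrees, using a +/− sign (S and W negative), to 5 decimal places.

1. -5.26250, 29.16500
2. 82.31708, -54.75877
3. -74.91267, -62.51778
4. -8.72633, 118.04390

Point 1:
  φ: 5° + 15/60 + 45/3600 = 5 + 0.250000 + 0.012500 = 5.262500
  S → negative
  Longitude: 9′ + 54″ = 9.90000′; 29 + 9.90000/60 = 29.165000
  E → positive
Point 2:
  φ: degrees = first 2 digits = 82, minutes = 19.02502; 82 + 19.02502/60 = 82.317084
  N ⇒ keep positive
  λ: split at 3 digits → 054° and 45.52643′; 54 + 45.52643/60 = 54.758774
  W → negative
Point 3:
  φ: 54.76′ = 0.912667°; total 74.912667
  S → negative
  Longitude: 62 + 31.0665/60 = 62.517775
  W ⇒ negate
Point 4:
  Lat: 43.58′ = 0.726333°; total 8.726333
  hemisphere S, so the sign is −
  Lon: 118 + 2.634/60 = 118.043900
  E ⇒ keep positive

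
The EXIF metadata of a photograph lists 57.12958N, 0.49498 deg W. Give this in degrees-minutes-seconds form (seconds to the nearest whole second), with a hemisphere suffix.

Lat: whole degrees 57; 7.77480′ → 7′ and 46.49″
Lon: 0.494980 × 60 = 29.69880′ → 29′, remainder × 60 = 41.93″

57°07′46″ N, 0°29′42″ W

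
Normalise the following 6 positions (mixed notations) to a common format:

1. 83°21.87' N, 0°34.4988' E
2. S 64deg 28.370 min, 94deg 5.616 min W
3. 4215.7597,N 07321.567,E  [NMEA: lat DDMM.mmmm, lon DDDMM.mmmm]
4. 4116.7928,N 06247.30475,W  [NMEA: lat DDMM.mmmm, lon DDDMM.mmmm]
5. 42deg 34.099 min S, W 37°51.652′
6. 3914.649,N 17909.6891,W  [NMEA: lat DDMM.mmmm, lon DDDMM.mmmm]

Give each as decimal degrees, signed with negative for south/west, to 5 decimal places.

Point 1:
  Latitude: 21.87′ = 0.364500°; total 83.364500
  N ⇒ keep positive
  Longitude: 0 + 34.4988/60 = 0.574980
  E ⇒ keep positive
Point 2:
  φ: 28.37′ = 0.472833°; total 64.472833
  S ⇒ negate
  Longitude: 5.616′ = 0.093600°; total 94.093600
  W ⇒ negate
Point 3:
  Latitude: degrees = first 2 digits = 42, minutes = 15.7597; 42 + 15.7597/60 = 42.262662
  N ⇒ keep positive
  Lon: degrees = first 3 digits = 73, minutes = 21.567; 73 + 21.567/60 = 73.359450
  E ⇒ keep positive
Point 4:
  φ: degrees = first 2 digits = 41, minutes = 16.7928; 41 + 16.7928/60 = 41.279880
  N ⇒ keep positive
  Longitude: degrees = first 3 digits = 62, minutes = 47.30475; 62 + 47.30475/60 = 62.788413
  W → negative
Point 5:
  Lat: 34.099′ = 0.568317°; total 42.568317
  S → negative
  λ: 51.652′ = 0.860867°; total 37.860867
  hemisphere W, so the sign is −
Point 6:
  φ: split at 2 digits → 39° and 14.649′; 39 + 14.649/60 = 39.244150
  N ⇒ keep positive
  Lon: split at 3 digits → 179° and 9.6891′; 179 + 9.6891/60 = 179.161485
  hemisphere W, so the sign is −

1. 83.36450, 0.57498
2. -64.47283, -94.09360
3. 42.26266, 73.35945
4. 41.27988, -62.78841
5. -42.56832, -37.86087
6. 39.24415, -179.16149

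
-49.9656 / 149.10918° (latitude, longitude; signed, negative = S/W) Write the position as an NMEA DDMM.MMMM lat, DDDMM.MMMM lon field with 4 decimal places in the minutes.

4957.9360,S / 14906.5508,E

Latitude is negative → S; |value| = 49.965600
φ: 49° + 0.965600 × 60 = 49° 57.936000′
Longitude: fractional part 0.109180 → 6.550800 minutes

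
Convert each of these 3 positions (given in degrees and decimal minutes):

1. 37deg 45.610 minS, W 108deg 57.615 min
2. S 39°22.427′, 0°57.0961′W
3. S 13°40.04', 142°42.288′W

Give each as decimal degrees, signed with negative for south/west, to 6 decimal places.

Point 1:
  φ: 45.61′ = 0.760167°; total 37.7601667
  hemisphere S, so the sign is −
  Longitude: 108 + 57.615/60 = 108.9602500
  W ⇒ negate
Point 2:
  φ: 22.427′ = 0.373783°; total 39.3737833
  hemisphere S, so the sign is −
  Lon: 57.0961′ = 0.951602°; total 0.9516017
  W → negative
Point 3:
  Lat: 40.04′ = 0.667333°; total 13.6673333
  S ⇒ negate
  Lon: 142 + 42.288/60 = 142.7048000
  W → negative

1. -37.760167, -108.960250
2. -39.373783, -0.951602
3. -13.667333, -142.704800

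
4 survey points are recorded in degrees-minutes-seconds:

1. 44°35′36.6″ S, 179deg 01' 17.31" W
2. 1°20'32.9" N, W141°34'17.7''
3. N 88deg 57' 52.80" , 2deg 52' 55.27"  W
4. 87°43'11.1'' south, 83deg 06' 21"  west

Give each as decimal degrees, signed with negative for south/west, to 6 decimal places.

Point 1:
  φ: 35′ + 36.6″ = 35.61000′; 44 + 35.61000/60 = 44.5935000
  S ⇒ negate
  Lon: 179 + 1/60 + 17.31/3600 = 179.0214750
  W ⇒ negate
Point 2:
  Latitude: 1 + 20/60 + 32.9/3600 = 1.3424722
  N ⇒ keep positive
  Longitude: 141 + 34/60 + 17.7/3600 = 141.5715833
  W → negative
Point 3:
  φ: 57′ + 52.8″ = 57.88000′; 88 + 57.88000/60 = 88.9646667
  N ⇒ keep positive
  λ: 52′ + 55.27″ = 52.92117′; 2 + 52.92117/60 = 2.8820194
  W → negative
Point 4:
  φ: 87 + 43/60 + 11.1/3600 = 87.7197500
  S → negative
  Lon: 83 + 6/60 + 21/3600 = 83.1058333
  W ⇒ negate

1. -44.593500, -179.021475
2. 1.342472, -141.571583
3. 88.964667, -2.882019
4. -87.719750, -83.105833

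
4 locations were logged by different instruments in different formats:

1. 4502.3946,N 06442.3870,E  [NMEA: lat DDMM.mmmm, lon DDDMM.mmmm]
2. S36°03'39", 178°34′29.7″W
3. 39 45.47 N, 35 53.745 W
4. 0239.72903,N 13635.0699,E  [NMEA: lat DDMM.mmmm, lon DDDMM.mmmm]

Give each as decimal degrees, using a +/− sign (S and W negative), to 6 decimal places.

Point 1:
  φ: degrees = first 2 digits = 45, minutes = 2.3946; 45 + 2.3946/60 = 45.0399100
  N → positive
  λ: split at 3 digits → 064° and 42.387′; 64 + 42.387/60 = 64.7064500
  E ⇒ keep positive
Point 2:
  φ: 36° + 3/60 + 39/3600 = 36 + 0.050000 + 0.010833 = 36.0608333
  hemisphere S, so the sign is −
  Longitude: 34′ + 29.7″ = 34.49500′; 178 + 34.49500/60 = 178.5749167
  hemisphere W, so the sign is −
Point 3:
  Lat: 45.47′ = 0.757833°; total 39.7578333
  N → positive
  λ: 35 + 53.745/60 = 35.8957500
  hemisphere W, so the sign is −
Point 4:
  Latitude: split at 2 digits → 02° and 39.72903′; 2 + 39.72903/60 = 2.6621505
  N ⇒ keep positive
  Longitude: split at 3 digits → 136° and 35.0699′; 136 + 35.0699/60 = 136.5844983
  E → positive

1. 45.039910, 64.706450
2. -36.060833, -178.574917
3. 39.757833, -35.895750
4. 2.662151, 136.584498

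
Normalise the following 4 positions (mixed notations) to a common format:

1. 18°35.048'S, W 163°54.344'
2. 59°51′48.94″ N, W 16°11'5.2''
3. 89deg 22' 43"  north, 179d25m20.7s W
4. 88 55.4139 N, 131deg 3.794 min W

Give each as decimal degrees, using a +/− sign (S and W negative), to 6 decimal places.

Point 1:
  φ: 35.048′ = 0.584133°; total 18.5841333
  S → negative
  Longitude: 54.344′ = 0.905733°; total 163.9057333
  W → negative
Point 2:
  φ: 51′ + 48.94″ = 51.81567′; 59 + 51.81567/60 = 59.8635944
  N ⇒ keep positive
  Lon: 16° + 11/60 + 5.2/3600 = 16 + 0.183333 + 0.001444 = 16.1847778
  W ⇒ negate
Point 3:
  Lat: 89° + 22/60 + 43/3600 = 89 + 0.366667 + 0.011944 = 89.3786111
  N → positive
  Longitude: 25′ + 20.7″ = 25.34500′; 179 + 25.34500/60 = 179.4224167
  W ⇒ negate
Point 4:
  Latitude: 88 + 55.4139/60 = 88.9235650
  N ⇒ keep positive
  Lon: 131 + 3.794/60 = 131.0632333
  hemisphere W, so the sign is −

1. -18.584133, -163.905733
2. 59.863594, -16.184778
3. 89.378611, -179.422417
4. 88.923565, -131.063233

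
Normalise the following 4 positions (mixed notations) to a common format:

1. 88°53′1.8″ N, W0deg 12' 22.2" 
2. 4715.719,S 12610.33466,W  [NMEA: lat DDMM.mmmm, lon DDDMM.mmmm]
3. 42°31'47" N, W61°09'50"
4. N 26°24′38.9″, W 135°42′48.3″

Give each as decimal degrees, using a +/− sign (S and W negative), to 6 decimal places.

1. 88.883833, -0.206167
2. -47.261983, -126.172244
3. 42.529722, -61.163889
4. 26.410806, -135.713417

Point 1:
  Lat: 88 + 53/60 + 1.8/3600 = 88.8838333
  N → positive
  Lon: 0 + 12/60 + 22.2/3600 = 0.2061667
  W ⇒ negate
Point 2:
  Lat: degrees = first 2 digits = 47, minutes = 15.719; 47 + 15.719/60 = 47.2619833
  S ⇒ negate
  λ: split at 3 digits → 126° and 10.33466′; 126 + 10.33466/60 = 126.1722443
  hemisphere W, so the sign is −
Point 3:
  φ: 42 + 31/60 + 47/3600 = 42.5297222
  N → positive
  Longitude: 9′ + 50″ = 9.83333′; 61 + 9.83333/60 = 61.1638889
  hemisphere W, so the sign is −
Point 4:
  Latitude: 26 + 24/60 + 38.9/3600 = 26.4108056
  N → positive
  Lon: 135 + 42/60 + 48.3/3600 = 135.7134167
  hemisphere W, so the sign is −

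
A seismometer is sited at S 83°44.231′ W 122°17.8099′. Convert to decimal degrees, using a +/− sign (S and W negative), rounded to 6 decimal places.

φ: 44.231′ = 0.737183°; total 83.7371833
hemisphere S, so the sign is −
Longitude: 122 + 17.8099/60 = 122.2968317
W ⇒ negate

-83.737183, -122.296832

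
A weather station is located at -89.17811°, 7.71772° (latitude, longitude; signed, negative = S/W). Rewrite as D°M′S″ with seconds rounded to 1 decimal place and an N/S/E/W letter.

89°10′41.2″ S, 7°43′3.8″ E

Latitude is negative → S; |value| = 89.178110
φ: whole degrees 89; 10.68660′ → 10′ and 41.196″
Longitude: 0.717720 × 60 = 43.06320′ → 43′, remainder × 60 = 3.792″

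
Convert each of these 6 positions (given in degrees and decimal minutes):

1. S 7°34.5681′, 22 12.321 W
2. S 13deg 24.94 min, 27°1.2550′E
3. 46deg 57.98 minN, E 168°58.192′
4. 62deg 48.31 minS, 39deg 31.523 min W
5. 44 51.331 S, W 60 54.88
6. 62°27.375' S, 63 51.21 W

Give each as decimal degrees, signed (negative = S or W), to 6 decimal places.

1. -7.576135, -22.205350
2. -13.415667, 27.020917
3. 46.966333, 168.969867
4. -62.805167, -39.525383
5. -44.855517, -60.914667
6. -62.456250, -63.853500

Point 1:
  Latitude: 34.5681′ = 0.576135°; total 7.5761350
  S ⇒ negate
  Longitude: 12.321′ = 0.205350°; total 22.2053500
  W → negative
Point 2:
  φ: 24.94′ = 0.415667°; total 13.4156667
  hemisphere S, so the sign is −
  Lon: 1.255′ = 0.020917°; total 27.0209167
  E ⇒ keep positive
Point 3:
  φ: 57.98′ = 0.966333°; total 46.9663333
  N → positive
  λ: 168 + 58.192/60 = 168.9698667
  E → positive
Point 4:
  Lat: 62 + 48.31/60 = 62.8051667
  S ⇒ negate
  λ: 39 + 31.523/60 = 39.5253833
  hemisphere W, so the sign is −
Point 5:
  Latitude: 44 + 51.331/60 = 44.8555167
  S → negative
  Lon: 60 + 54.88/60 = 60.9146667
  W → negative
Point 6:
  φ: 62 + 27.375/60 = 62.4562500
  S ⇒ negate
  λ: 51.21′ = 0.853500°; total 63.8535000
  W → negative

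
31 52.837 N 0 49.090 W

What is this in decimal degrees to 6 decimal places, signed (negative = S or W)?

31.880617, -0.818167

Latitude: 31 + 52.837/60 = 31.8806167
N ⇒ keep positive
Lon: 49.09′ = 0.818167°; total 0.8181667
W → negative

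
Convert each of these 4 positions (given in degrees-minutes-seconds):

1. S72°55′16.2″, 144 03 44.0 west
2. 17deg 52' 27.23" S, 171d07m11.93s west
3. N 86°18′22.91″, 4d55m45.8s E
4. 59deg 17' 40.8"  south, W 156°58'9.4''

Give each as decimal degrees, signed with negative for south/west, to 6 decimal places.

Point 1:
  φ: 72° + 55/60 + 16.2/3600 = 72 + 0.916667 + 0.004500 = 72.9211667
  S → negative
  Lon: 3′ + 44″ = 3.73333′; 144 + 3.73333/60 = 144.0622222
  W ⇒ negate
Point 2:
  Latitude: 52′ + 27.23″ = 52.45383′; 17 + 52.45383/60 = 17.8742306
  hemisphere S, so the sign is −
  Longitude: 171 + 7/60 + 11.93/3600 = 171.1199806
  hemisphere W, so the sign is −
Point 3:
  Latitude: 86 + 18/60 + 22.91/3600 = 86.3063639
  N ⇒ keep positive
  Lon: 55′ + 45.8″ = 55.76333′; 4 + 55.76333/60 = 4.9293889
  E → positive
Point 4:
  φ: 59 + 17/60 + 40.8/3600 = 59.2946667
  S ⇒ negate
  Longitude: 156° + 58/60 + 9.4/3600 = 156 + 0.966667 + 0.002611 = 156.9692778
  W → negative

1. -72.921167, -144.062222
2. -17.874231, -171.119981
3. 86.306364, 4.929389
4. -59.294667, -156.969278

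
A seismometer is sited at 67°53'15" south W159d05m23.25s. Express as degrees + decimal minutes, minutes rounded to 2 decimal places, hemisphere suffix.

67° 53.25′ S, 159° 5.39′ W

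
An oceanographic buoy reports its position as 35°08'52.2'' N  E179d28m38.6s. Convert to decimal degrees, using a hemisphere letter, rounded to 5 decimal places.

Latitude: 35 + 8/60 + 52.2/3600 = 35.147833
Lon: 179° + 28/60 + 38.6/3600 = 179 + 0.466667 + 0.010722 = 179.477389

35.14783° N, 179.47739° E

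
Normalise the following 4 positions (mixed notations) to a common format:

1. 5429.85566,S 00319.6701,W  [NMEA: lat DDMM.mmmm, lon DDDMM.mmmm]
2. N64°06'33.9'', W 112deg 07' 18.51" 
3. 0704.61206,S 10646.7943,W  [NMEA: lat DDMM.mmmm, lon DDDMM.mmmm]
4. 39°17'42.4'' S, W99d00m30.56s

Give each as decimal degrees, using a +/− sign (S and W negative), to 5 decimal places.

Point 1:
  Lat: split at 2 digits → 54° and 29.85566′; 54 + 29.85566/60 = 54.497594
  S → negative
  Lon: split at 3 digits → 003° and 19.6701′; 3 + 19.6701/60 = 3.327835
  W → negative
Point 2:
  φ: 6′ + 33.9″ = 6.56500′; 64 + 6.56500/60 = 64.109417
  N ⇒ keep positive
  λ: 7′ + 18.51″ = 7.30850′; 112 + 7.30850/60 = 112.121808
  W ⇒ negate
Point 3:
  Lat: degrees = first 2 digits = 7, minutes = 4.61206; 7 + 4.61206/60 = 7.076868
  S ⇒ negate
  λ: split at 3 digits → 106° and 46.7943′; 106 + 46.7943/60 = 106.779905
  hemisphere W, so the sign is −
Point 4:
  Latitude: 39 + 17/60 + 42.4/3600 = 39.295111
  S → negative
  Lon: 99 + 0/60 + 30.56/3600 = 99.008489
  W ⇒ negate

1. -54.49759, -3.32784
2. 64.10942, -112.12181
3. -7.07687, -106.77991
4. -39.29511, -99.00849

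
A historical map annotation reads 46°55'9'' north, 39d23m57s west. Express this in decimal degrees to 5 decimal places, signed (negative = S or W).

46.91917, -39.39917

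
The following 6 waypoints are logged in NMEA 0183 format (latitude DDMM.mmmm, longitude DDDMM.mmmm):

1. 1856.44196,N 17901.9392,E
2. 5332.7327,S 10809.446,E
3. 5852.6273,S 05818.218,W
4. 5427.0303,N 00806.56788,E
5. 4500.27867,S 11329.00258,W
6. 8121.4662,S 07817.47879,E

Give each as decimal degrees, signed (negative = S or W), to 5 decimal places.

Point 1:
  Latitude: degrees = first 2 digits = 18, minutes = 56.44196; 18 + 56.44196/60 = 18.940699
  N ⇒ keep positive
  Lon: split at 3 digits → 179° and 1.9392′; 179 + 1.9392/60 = 179.032320
  E ⇒ keep positive
Point 2:
  Latitude: split at 2 digits → 53° and 32.7327′; 53 + 32.7327/60 = 53.545545
  S ⇒ negate
  Longitude: degrees = first 3 digits = 108, minutes = 9.446; 108 + 9.446/60 = 108.157433
  E → positive
Point 3:
  φ: degrees = first 2 digits = 58, minutes = 52.6273; 58 + 52.6273/60 = 58.877122
  hemisphere S, so the sign is −
  Lon: split at 3 digits → 058° and 18.218′; 58 + 18.218/60 = 58.303633
  hemisphere W, so the sign is −
Point 4:
  φ: degrees = first 2 digits = 54, minutes = 27.0303; 54 + 27.0303/60 = 54.450505
  N → positive
  λ: degrees = first 3 digits = 8, minutes = 6.56788; 8 + 6.56788/60 = 8.109465
  E → positive
Point 5:
  Lat: split at 2 digits → 45° and 0.27867′; 45 + 0.27867/60 = 45.004645
  S ⇒ negate
  Lon: split at 3 digits → 113° and 29.00258′; 113 + 29.00258/60 = 113.483376
  W ⇒ negate
Point 6:
  φ: split at 2 digits → 81° and 21.4662′; 81 + 21.4662/60 = 81.357770
  hemisphere S, so the sign is −
  Longitude: degrees = first 3 digits = 78, minutes = 17.47879; 78 + 17.47879/60 = 78.291313
  E ⇒ keep positive

1. 18.94070, 179.03232
2. -53.54555, 108.15743
3. -58.87712, -58.30363
4. 54.45051, 8.10946
5. -45.00464, -113.48338
6. -81.35777, 78.29131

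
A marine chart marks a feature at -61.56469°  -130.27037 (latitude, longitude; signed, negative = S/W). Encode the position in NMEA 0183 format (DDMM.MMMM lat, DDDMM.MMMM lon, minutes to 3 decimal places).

Latitude is negative → S; |value| = 61.564690
Lat: minutes = (61.564690 − 61) × 60 = 33.88140
Longitude is negative → W; |value| = 130.270370
Longitude: minutes = (130.270370 − 130) × 60 = 16.22220

6133.881,S / 13016.222,W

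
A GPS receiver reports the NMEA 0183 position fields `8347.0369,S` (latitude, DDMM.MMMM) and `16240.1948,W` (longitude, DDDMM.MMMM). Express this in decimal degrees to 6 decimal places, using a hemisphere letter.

φ: degrees = first 2 digits = 83, minutes = 47.0369; 83 + 47.0369/60 = 83.7839483
Longitude: split at 3 digits → 162° and 40.1948′; 162 + 40.1948/60 = 162.6699133

83.783948° S, 162.669913° W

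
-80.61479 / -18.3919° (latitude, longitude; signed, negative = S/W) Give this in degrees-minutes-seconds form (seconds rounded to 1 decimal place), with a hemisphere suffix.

80°36′53.2″ S, 18°23′30.8″ W

Latitude is negative → S; |value| = 80.614790
φ: 0.614790 × 60 = 36.88740′ → 36′, remainder × 60 = 53.244″
Longitude is negative → W; |value| = 18.391900
Longitude: 0.391900 × 60 = 23.51400′ → 23′, remainder × 60 = 30.840″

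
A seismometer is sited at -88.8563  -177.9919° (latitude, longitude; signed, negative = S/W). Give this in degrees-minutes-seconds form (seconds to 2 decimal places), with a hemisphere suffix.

88°51′22.68″ S, 177°59′30.84″ W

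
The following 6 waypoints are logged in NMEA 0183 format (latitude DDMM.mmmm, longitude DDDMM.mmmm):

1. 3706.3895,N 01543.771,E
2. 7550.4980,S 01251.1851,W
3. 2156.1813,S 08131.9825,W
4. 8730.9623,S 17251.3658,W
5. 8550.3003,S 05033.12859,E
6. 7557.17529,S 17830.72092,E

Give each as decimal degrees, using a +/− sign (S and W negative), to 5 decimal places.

1. 37.10649, 15.72952
2. -75.84163, -12.85309
3. -21.93636, -81.53304
4. -87.51604, -172.85610
5. -85.83834, 50.55214
6. -75.95292, 178.51202

Point 1:
  Latitude: degrees = first 2 digits = 37, minutes = 6.3895; 37 + 6.3895/60 = 37.106492
  N ⇒ keep positive
  Longitude: degrees = first 3 digits = 15, minutes = 43.771; 15 + 43.771/60 = 15.729517
  E ⇒ keep positive
Point 2:
  φ: split at 2 digits → 75° and 50.498′; 75 + 50.498/60 = 75.841633
  hemisphere S, so the sign is −
  Lon: degrees = first 3 digits = 12, minutes = 51.1851; 12 + 51.1851/60 = 12.853085
  W ⇒ negate
Point 3:
  Lat: degrees = first 2 digits = 21, minutes = 56.1813; 21 + 56.1813/60 = 21.936355
  hemisphere S, so the sign is −
  Longitude: degrees = first 3 digits = 81, minutes = 31.9825; 81 + 31.9825/60 = 81.533042
  W → negative
Point 4:
  φ: split at 2 digits → 87° and 30.9623′; 87 + 30.9623/60 = 87.516038
  S ⇒ negate
  Lon: split at 3 digits → 172° and 51.3658′; 172 + 51.3658/60 = 172.856097
  hemisphere W, so the sign is −
Point 5:
  Latitude: split at 2 digits → 85° and 50.3003′; 85 + 50.3003/60 = 85.838338
  S → negative
  λ: degrees = first 3 digits = 50, minutes = 33.12859; 50 + 33.12859/60 = 50.552143
  E → positive
Point 6:
  Latitude: degrees = first 2 digits = 75, minutes = 57.17529; 75 + 57.17529/60 = 75.952922
  hemisphere S, so the sign is −
  λ: split at 3 digits → 178° and 30.72092′; 178 + 30.72092/60 = 178.512015
  E ⇒ keep positive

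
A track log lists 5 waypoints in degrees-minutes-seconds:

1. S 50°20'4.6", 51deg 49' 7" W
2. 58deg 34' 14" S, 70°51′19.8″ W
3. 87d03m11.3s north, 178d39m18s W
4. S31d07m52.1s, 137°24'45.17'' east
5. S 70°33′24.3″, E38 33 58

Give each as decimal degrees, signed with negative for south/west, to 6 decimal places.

1. -50.334611, -51.818611
2. -58.570556, -70.855500
3. 87.053139, -178.655000
4. -31.131139, 137.412547
5. -70.556750, 38.566111

Point 1:
  φ: 50 + 20/60 + 4.6/3600 = 50.3346111
  S ⇒ negate
  λ: 51° + 49/60 + 7/3600 = 51 + 0.816667 + 0.001944 = 51.8186111
  W ⇒ negate
Point 2:
  φ: 58° + 34/60 + 14/3600 = 58 + 0.566667 + 0.003889 = 58.5705556
  hemisphere S, so the sign is −
  Lon: 70 + 51/60 + 19.8/3600 = 70.8555000
  hemisphere W, so the sign is −
Point 3:
  Lat: 3′ + 11.3″ = 3.18833′; 87 + 3.18833/60 = 87.0531389
  N → positive
  Longitude: 178° + 39/60 + 18/3600 = 178 + 0.650000 + 0.005000 = 178.6550000
  hemisphere W, so the sign is −
Point 4:
  Latitude: 7′ + 52.1″ = 7.86833′; 31 + 7.86833/60 = 31.1311389
  hemisphere S, so the sign is −
  Lon: 137 + 24/60 + 45.17/3600 = 137.4125472
  E → positive
Point 5:
  Lat: 70 + 33/60 + 24.3/3600 = 70.5567500
  S → negative
  Longitude: 38 + 33/60 + 58/3600 = 38.5661111
  E → positive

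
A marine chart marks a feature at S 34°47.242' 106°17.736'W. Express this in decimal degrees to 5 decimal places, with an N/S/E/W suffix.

34.78737° S, 106.29560° W

Latitude: 47.242′ = 0.787367°; total 34.787367
λ: 17.736′ = 0.295600°; total 106.295600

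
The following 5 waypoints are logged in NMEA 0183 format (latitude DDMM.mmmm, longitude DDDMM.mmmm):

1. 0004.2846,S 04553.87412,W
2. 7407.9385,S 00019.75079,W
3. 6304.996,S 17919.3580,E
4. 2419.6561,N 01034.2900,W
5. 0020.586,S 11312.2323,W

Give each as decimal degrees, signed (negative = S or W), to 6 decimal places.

Point 1:
  Latitude: degrees = first 2 digits = 0, minutes = 4.2846; 0 + 4.2846/60 = 0.0714100
  S → negative
  Lon: degrees = first 3 digits = 45, minutes = 53.87412; 45 + 53.87412/60 = 45.8979020
  W ⇒ negate
Point 2:
  Lat: split at 2 digits → 74° and 7.9385′; 74 + 7.9385/60 = 74.1323083
  hemisphere S, so the sign is −
  Longitude: split at 3 digits → 000° and 19.75079′; 0 + 19.75079/60 = 0.3291798
  W ⇒ negate
Point 3:
  φ: split at 2 digits → 63° and 4.996′; 63 + 4.996/60 = 63.0832667
  S ⇒ negate
  λ: split at 3 digits → 179° and 19.358′; 179 + 19.358/60 = 179.3226333
  E ⇒ keep positive
Point 4:
  φ: split at 2 digits → 24° and 19.6561′; 24 + 19.6561/60 = 24.3276017
  N → positive
  Longitude: degrees = first 3 digits = 10, minutes = 34.29; 10 + 34.29/60 = 10.5715000
  hemisphere W, so the sign is −
Point 5:
  Lat: degrees = first 2 digits = 0, minutes = 20.586; 0 + 20.586/60 = 0.3431000
  S ⇒ negate
  λ: degrees = first 3 digits = 113, minutes = 12.2323; 113 + 12.2323/60 = 113.2038717
  hemisphere W, so the sign is −

1. -0.071410, -45.897902
2. -74.132308, -0.329180
3. -63.083267, 179.322633
4. 24.327602, -10.571500
5. -0.343100, -113.203872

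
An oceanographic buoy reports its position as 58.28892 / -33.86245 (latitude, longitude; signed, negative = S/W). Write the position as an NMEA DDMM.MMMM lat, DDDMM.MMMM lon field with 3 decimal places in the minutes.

Lat: fractional part 0.288920 → 17.33520 minutes
Longitude is negative → W; |value| = 33.862450
λ: minutes = (33.862450 − 33) × 60 = 51.74700

5817.335,N / 03351.747,W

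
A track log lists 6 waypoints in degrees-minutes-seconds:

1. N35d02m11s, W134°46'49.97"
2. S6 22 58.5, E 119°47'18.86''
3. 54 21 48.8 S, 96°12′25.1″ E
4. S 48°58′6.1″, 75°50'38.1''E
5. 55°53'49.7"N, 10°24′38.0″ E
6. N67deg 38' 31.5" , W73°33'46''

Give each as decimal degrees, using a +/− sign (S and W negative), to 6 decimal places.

Point 1:
  Lat: 35° + 2/60 + 11/3600 = 35 + 0.033333 + 0.003056 = 35.0363889
  N → positive
  Longitude: 134° + 46/60 + 49.97/3600 = 134 + 0.766667 + 0.013881 = 134.7805472
  W ⇒ negate
Point 2:
  φ: 22′ + 58.5″ = 22.97500′; 6 + 22.97500/60 = 6.3829167
  S → negative
  Longitude: 119 + 47/60 + 18.86/3600 = 119.7885722
  E → positive
Point 3:
  φ: 21′ + 48.8″ = 21.81333′; 54 + 21.81333/60 = 54.3635556
  hemisphere S, so the sign is −
  Lon: 96° + 12/60 + 25.1/3600 = 96 + 0.200000 + 0.006972 = 96.2069722
  E ⇒ keep positive
Point 4:
  Lat: 48 + 58/60 + 6.1/3600 = 48.9683611
  S → negative
  λ: 75° + 50/60 + 38.1/3600 = 75 + 0.833333 + 0.010583 = 75.8439167
  E → positive
Point 5:
  φ: 55 + 53/60 + 49.7/3600 = 55.8971389
  N → positive
  Longitude: 24′ + 38″ = 24.63333′; 10 + 24.63333/60 = 10.4105556
  E ⇒ keep positive
Point 6:
  Latitude: 67 + 38/60 + 31.5/3600 = 67.6420833
  N → positive
  Longitude: 73 + 33/60 + 46/3600 = 73.5627778
  hemisphere W, so the sign is −

1. 35.036389, -134.780547
2. -6.382917, 119.788572
3. -54.363556, 96.206972
4. -48.968361, 75.843917
5. 55.897139, 10.410556
6. 67.642083, -73.562778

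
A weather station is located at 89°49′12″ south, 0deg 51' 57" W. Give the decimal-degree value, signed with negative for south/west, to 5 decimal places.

-89.82000, -0.86583

φ: 49′ + 12″ = 49.20000′; 89 + 49.20000/60 = 89.820000
S → negative
λ: 51′ + 57″ = 51.95000′; 0 + 51.95000/60 = 0.865833
W ⇒ negate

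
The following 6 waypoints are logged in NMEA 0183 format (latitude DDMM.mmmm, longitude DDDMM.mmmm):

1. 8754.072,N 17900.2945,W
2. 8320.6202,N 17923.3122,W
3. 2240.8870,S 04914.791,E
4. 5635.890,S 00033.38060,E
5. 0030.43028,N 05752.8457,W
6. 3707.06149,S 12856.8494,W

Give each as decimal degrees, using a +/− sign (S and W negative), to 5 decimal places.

1. 87.90120, -179.00491
2. 83.34367, -179.38854
3. -22.68145, 49.24652
4. -56.59817, 0.55634
5. 0.50717, -57.88076
6. -37.11769, -128.94749

Point 1:
  Latitude: degrees = first 2 digits = 87, minutes = 54.072; 87 + 54.072/60 = 87.901200
  N ⇒ keep positive
  Longitude: split at 3 digits → 179° and 0.2945′; 179 + 0.2945/60 = 179.004908
  W → negative
Point 2:
  Latitude: degrees = first 2 digits = 83, minutes = 20.6202; 83 + 20.6202/60 = 83.343670
  N ⇒ keep positive
  Lon: split at 3 digits → 179° and 23.3122′; 179 + 23.3122/60 = 179.388537
  W → negative
Point 3:
  Lat: degrees = first 2 digits = 22, minutes = 40.887; 22 + 40.887/60 = 22.681450
  hemisphere S, so the sign is −
  Longitude: degrees = first 3 digits = 49, minutes = 14.791; 49 + 14.791/60 = 49.246517
  E → positive
Point 4:
  φ: split at 2 digits → 56° and 35.89′; 56 + 35.89/60 = 56.598167
  S ⇒ negate
  Longitude: degrees = first 3 digits = 0, minutes = 33.3806; 0 + 33.3806/60 = 0.556343
  E ⇒ keep positive
Point 5:
  Lat: degrees = first 2 digits = 0, minutes = 30.43028; 0 + 30.43028/60 = 0.507171
  N → positive
  Lon: degrees = first 3 digits = 57, minutes = 52.8457; 57 + 52.8457/60 = 57.880762
  hemisphere W, so the sign is −
Point 6:
  Lat: split at 2 digits → 37° and 7.06149′; 37 + 7.06149/60 = 37.117692
  hemisphere S, so the sign is −
  λ: split at 3 digits → 128° and 56.8494′; 128 + 56.8494/60 = 128.947490
  W ⇒ negate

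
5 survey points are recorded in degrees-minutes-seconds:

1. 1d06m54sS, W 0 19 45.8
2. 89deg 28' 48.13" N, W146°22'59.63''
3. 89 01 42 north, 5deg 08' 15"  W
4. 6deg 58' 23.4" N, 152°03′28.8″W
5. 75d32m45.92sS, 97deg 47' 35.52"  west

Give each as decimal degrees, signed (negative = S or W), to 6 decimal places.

Point 1:
  Lat: 1° + 6/60 + 54/3600 = 1 + 0.100000 + 0.015000 = 1.1150000
  hemisphere S, so the sign is −
  λ: 0 + 19/60 + 45.8/3600 = 0.3293889
  hemisphere W, so the sign is −
Point 2:
  Latitude: 89° + 28/60 + 48.13/3600 = 89 + 0.466667 + 0.013369 = 89.4800361
  N → positive
  λ: 146° + 22/60 + 59.63/3600 = 146 + 0.366667 + 0.016564 = 146.3832306
  hemisphere W, so the sign is −
Point 3:
  φ: 89 + 1/60 + 42/3600 = 89.0283333
  N ⇒ keep positive
  Lon: 5° + 8/60 + 15/3600 = 5 + 0.133333 + 0.004167 = 5.1375000
  W ⇒ negate
Point 4:
  Latitude: 58′ + 23.4″ = 58.39000′; 6 + 58.39000/60 = 6.9731667
  N → positive
  λ: 3′ + 28.8″ = 3.48000′; 152 + 3.48000/60 = 152.0580000
  hemisphere W, so the sign is −
Point 5:
  Lat: 75 + 32/60 + 45.92/3600 = 75.5460889
  S ⇒ negate
  Lon: 97 + 47/60 + 35.52/3600 = 97.7932000
  W ⇒ negate

1. -1.115000, -0.329389
2. 89.480036, -146.383231
3. 89.028333, -5.137500
4. 6.973167, -152.058000
5. -75.546089, -97.793200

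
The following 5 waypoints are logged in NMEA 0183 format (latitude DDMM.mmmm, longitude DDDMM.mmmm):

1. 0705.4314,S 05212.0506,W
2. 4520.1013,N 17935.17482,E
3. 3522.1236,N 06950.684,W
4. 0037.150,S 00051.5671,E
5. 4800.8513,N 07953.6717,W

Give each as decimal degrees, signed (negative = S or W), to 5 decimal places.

1. -7.09052, -52.20084
2. 45.33502, 179.58625
3. 35.36873, -69.84473
4. -0.61917, 0.85945
5. 48.01419, -79.89453

Point 1:
  Latitude: split at 2 digits → 07° and 5.4314′; 7 + 5.4314/60 = 7.090523
  hemisphere S, so the sign is −
  λ: degrees = first 3 digits = 52, minutes = 12.0506; 52 + 12.0506/60 = 52.200843
  W → negative
Point 2:
  Latitude: degrees = first 2 digits = 45, minutes = 20.1013; 45 + 20.1013/60 = 45.335022
  N ⇒ keep positive
  Longitude: split at 3 digits → 179° and 35.17482′; 179 + 35.17482/60 = 179.586247
  E ⇒ keep positive
Point 3:
  Lat: split at 2 digits → 35° and 22.1236′; 35 + 22.1236/60 = 35.368727
  N ⇒ keep positive
  Lon: degrees = first 3 digits = 69, minutes = 50.684; 69 + 50.684/60 = 69.844733
  W → negative
Point 4:
  Latitude: degrees = first 2 digits = 0, minutes = 37.15; 0 + 37.15/60 = 0.619167
  S → negative
  λ: degrees = first 3 digits = 0, minutes = 51.5671; 0 + 51.5671/60 = 0.859452
  E ⇒ keep positive
Point 5:
  Latitude: split at 2 digits → 48° and 0.8513′; 48 + 0.8513/60 = 48.014188
  N ⇒ keep positive
  Lon: split at 3 digits → 079° and 53.6717′; 79 + 53.6717/60 = 79.894528
  hemisphere W, so the sign is −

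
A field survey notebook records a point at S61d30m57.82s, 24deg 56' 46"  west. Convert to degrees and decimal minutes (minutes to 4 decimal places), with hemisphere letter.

Lat: 30 + 57.82/60 = 30.963667′
λ: 56 + 46/60 = 56.766667′

61° 30.9637′ S, 24° 56.7667′ W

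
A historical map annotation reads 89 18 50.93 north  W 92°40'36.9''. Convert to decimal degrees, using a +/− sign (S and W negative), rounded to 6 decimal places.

89.314147, -92.676917

Latitude: 18′ + 50.93″ = 18.84883′; 89 + 18.84883/60 = 89.3141472
N ⇒ keep positive
Lon: 40′ + 36.9″ = 40.61500′; 92 + 40.61500/60 = 92.6769167
W ⇒ negate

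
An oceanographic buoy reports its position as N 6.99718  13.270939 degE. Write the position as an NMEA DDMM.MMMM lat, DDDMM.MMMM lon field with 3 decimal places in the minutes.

0659.831,N / 01316.256,E

φ: minutes = (6.997180 − 6) × 60 = 59.83080
Longitude: fractional part 0.270939 → 16.25634 minutes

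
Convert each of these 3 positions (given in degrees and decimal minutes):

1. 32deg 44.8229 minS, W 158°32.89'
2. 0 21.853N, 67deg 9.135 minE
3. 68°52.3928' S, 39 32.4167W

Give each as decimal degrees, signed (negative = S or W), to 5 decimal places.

1. -32.74705, -158.54817
2. 0.36422, 67.15225
3. -68.87321, -39.54028

Point 1:
  Lat: 32 + 44.8229/60 = 32.747048
  S → negative
  λ: 158 + 32.89/60 = 158.548167
  W ⇒ negate
Point 2:
  Latitude: 0 + 21.853/60 = 0.364217
  N → positive
  Longitude: 67 + 9.135/60 = 67.152250
  E → positive
Point 3:
  Lat: 52.3928′ = 0.873213°; total 68.873213
  S ⇒ negate
  Longitude: 39 + 32.4167/60 = 39.540278
  W → negative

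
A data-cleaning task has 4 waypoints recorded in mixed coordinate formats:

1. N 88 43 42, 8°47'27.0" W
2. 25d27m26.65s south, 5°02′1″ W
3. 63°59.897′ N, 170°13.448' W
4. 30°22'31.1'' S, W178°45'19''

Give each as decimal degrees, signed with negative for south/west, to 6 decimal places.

1. 88.728333, -8.790833
2. -25.457403, -5.033611
3. 63.998283, -170.224133
4. -30.375306, -178.755278

Point 1:
  Latitude: 88° + 43/60 + 42/3600 = 88 + 0.716667 + 0.011667 = 88.7283333
  N → positive
  Longitude: 47′ + 27″ = 47.45000′; 8 + 47.45000/60 = 8.7908333
  hemisphere W, so the sign is −
Point 2:
  φ: 25 + 27/60 + 26.65/3600 = 25.4574028
  S → negative
  Longitude: 5° + 2/60 + 1/3600 = 5 + 0.033333 + 0.000278 = 5.0336111
  W → negative
Point 3:
  Latitude: 63 + 59.897/60 = 63.9982833
  N → positive
  Longitude: 13.448′ = 0.224133°; total 170.2241333
  hemisphere W, so the sign is −
Point 4:
  φ: 30 + 22/60 + 31.1/3600 = 30.3753056
  S ⇒ negate
  Longitude: 45′ + 19″ = 45.31667′; 178 + 45.31667/60 = 178.7552778
  W ⇒ negate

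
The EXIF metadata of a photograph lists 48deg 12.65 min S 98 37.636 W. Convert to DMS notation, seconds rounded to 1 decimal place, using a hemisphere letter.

48°12′39.0″ S, 98°37′38.2″ W

Latitude: 12.65000′ → 12′ and 0.65000 × 60 = 39.000″
λ: 37.63600′ → 37′ and 0.63600 × 60 = 38.160″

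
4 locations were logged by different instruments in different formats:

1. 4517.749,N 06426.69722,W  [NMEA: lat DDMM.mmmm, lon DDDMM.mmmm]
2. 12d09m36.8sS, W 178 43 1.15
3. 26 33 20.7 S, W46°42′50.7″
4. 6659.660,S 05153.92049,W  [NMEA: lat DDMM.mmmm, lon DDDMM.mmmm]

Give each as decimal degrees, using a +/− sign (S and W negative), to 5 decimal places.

Point 1:
  φ: degrees = first 2 digits = 45, minutes = 17.749; 45 + 17.749/60 = 45.295817
  N → positive
  λ: degrees = first 3 digits = 64, minutes = 26.69722; 64 + 26.69722/60 = 64.444954
  W ⇒ negate
Point 2:
  Latitude: 9′ + 36.8″ = 9.61333′; 12 + 9.61333/60 = 12.160222
  S ⇒ negate
  Longitude: 178° + 43/60 + 1.15/3600 = 178 + 0.716667 + 0.000319 = 178.716986
  W → negative
Point 3:
  Lat: 26 + 33/60 + 20.7/3600 = 26.555750
  S ⇒ negate
  Lon: 46 + 42/60 + 50.7/3600 = 46.714083
  hemisphere W, so the sign is −
Point 4:
  Latitude: split at 2 digits → 66° and 59.66′; 66 + 59.66/60 = 66.994333
  S ⇒ negate
  λ: split at 3 digits → 051° and 53.92049′; 51 + 53.92049/60 = 51.898675
  hemisphere W, so the sign is −

1. 45.29582, -64.44495
2. -12.16022, -178.71699
3. -26.55575, -46.71408
4. -66.99433, -51.89867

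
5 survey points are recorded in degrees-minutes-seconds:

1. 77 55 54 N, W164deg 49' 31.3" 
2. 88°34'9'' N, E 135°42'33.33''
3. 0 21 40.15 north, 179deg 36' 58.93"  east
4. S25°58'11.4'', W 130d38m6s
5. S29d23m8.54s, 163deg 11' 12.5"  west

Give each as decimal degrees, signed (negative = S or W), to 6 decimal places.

1. 77.931667, -164.825361
2. 88.569167, 135.709258
3. 0.361153, 179.616369
4. -25.969833, -130.635000
5. -29.385706, -163.186806

Point 1:
  φ: 77 + 55/60 + 54/3600 = 77.9316667
  N → positive
  Longitude: 164 + 49/60 + 31.3/3600 = 164.8253611
  hemisphere W, so the sign is −
Point 2:
  φ: 34′ + 9″ = 34.15000′; 88 + 34.15000/60 = 88.5691667
  N → positive
  Lon: 135° + 42/60 + 33.33/3600 = 135 + 0.700000 + 0.009258 = 135.7092583
  E → positive
Point 3:
  Lat: 21′ + 40.15″ = 21.66917′; 0 + 21.66917/60 = 0.3611528
  N ⇒ keep positive
  λ: 179° + 36/60 + 58.93/3600 = 179 + 0.600000 + 0.016369 = 179.6163694
  E → positive
Point 4:
  φ: 25 + 58/60 + 11.4/3600 = 25.9698333
  hemisphere S, so the sign is −
  Longitude: 130 + 38/60 + 6/3600 = 130.6350000
  hemisphere W, so the sign is −
Point 5:
  φ: 29° + 23/60 + 8.54/3600 = 29 + 0.383333 + 0.002372 = 29.3857056
  hemisphere S, so the sign is −
  λ: 163 + 11/60 + 12.5/3600 = 163.1868056
  W ⇒ negate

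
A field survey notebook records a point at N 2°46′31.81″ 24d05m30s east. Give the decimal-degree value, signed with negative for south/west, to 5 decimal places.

2.77550, 24.09167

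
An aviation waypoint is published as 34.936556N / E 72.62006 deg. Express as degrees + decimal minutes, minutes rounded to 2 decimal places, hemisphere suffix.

34° 56.19′ N, 72° 37.20′ E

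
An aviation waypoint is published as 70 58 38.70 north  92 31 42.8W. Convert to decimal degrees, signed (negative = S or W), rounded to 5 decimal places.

Lat: 70 + 58/60 + 38.7/3600 = 70.977417
N ⇒ keep positive
Lon: 92° + 31/60 + 42.8/3600 = 92 + 0.516667 + 0.011889 = 92.528556
hemisphere W, so the sign is −

70.97742, -92.52856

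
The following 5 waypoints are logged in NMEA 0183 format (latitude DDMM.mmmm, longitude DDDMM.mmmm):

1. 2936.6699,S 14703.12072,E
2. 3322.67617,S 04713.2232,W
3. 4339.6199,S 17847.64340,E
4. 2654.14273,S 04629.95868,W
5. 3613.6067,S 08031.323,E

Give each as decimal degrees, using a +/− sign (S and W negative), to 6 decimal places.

Point 1:
  Lat: degrees = first 2 digits = 29, minutes = 36.6699; 29 + 36.6699/60 = 29.6111650
  S ⇒ negate
  Lon: degrees = first 3 digits = 147, minutes = 3.12072; 147 + 3.12072/60 = 147.0520120
  E → positive
Point 2:
  Lat: split at 2 digits → 33° and 22.67617′; 33 + 22.67617/60 = 33.3779362
  hemisphere S, so the sign is −
  Lon: split at 3 digits → 047° and 13.2232′; 47 + 13.2232/60 = 47.2203867
  W → negative
Point 3:
  φ: degrees = first 2 digits = 43, minutes = 39.6199; 43 + 39.6199/60 = 43.6603317
  S → negative
  Lon: split at 3 digits → 178° and 47.6434′; 178 + 47.6434/60 = 178.7940567
  E ⇒ keep positive
Point 4:
  Latitude: split at 2 digits → 26° and 54.14273′; 26 + 54.14273/60 = 26.9023788
  S → negative
  λ: degrees = first 3 digits = 46, minutes = 29.95868; 46 + 29.95868/60 = 46.4993113
  W → negative
Point 5:
  Latitude: degrees = first 2 digits = 36, minutes = 13.6067; 36 + 13.6067/60 = 36.2267783
  S → negative
  λ: split at 3 digits → 080° and 31.323′; 80 + 31.323/60 = 80.5220500
  E → positive

1. -29.611165, 147.052012
2. -33.377936, -47.220387
3. -43.660332, 178.794057
4. -26.902379, -46.499311
5. -36.226778, 80.522050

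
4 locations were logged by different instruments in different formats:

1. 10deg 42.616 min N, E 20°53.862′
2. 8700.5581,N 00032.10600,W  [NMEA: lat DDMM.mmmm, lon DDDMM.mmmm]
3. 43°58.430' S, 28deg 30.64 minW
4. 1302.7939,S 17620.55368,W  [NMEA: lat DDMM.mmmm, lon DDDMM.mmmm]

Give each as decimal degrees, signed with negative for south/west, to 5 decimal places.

Point 1:
  φ: 10 + 42.616/60 = 10.710267
  N ⇒ keep positive
  λ: 53.862′ = 0.897700°; total 20.897700
  E ⇒ keep positive
Point 2:
  Latitude: degrees = first 2 digits = 87, minutes = 0.5581; 87 + 0.5581/60 = 87.009302
  N → positive
  Longitude: degrees = first 3 digits = 0, minutes = 32.106; 0 + 32.106/60 = 0.535100
  W → negative
Point 3:
  Lat: 58.43′ = 0.973833°; total 43.973833
  hemisphere S, so the sign is −
  λ: 28 + 30.64/60 = 28.510667
  hemisphere W, so the sign is −
Point 4:
  Latitude: degrees = first 2 digits = 13, minutes = 2.7939; 13 + 2.7939/60 = 13.046565
  hemisphere S, so the sign is −
  Lon: split at 3 digits → 176° and 20.55368′; 176 + 20.55368/60 = 176.342561
  W → negative

1. 10.71027, 20.89770
2. 87.00930, -0.53510
3. -43.97383, -28.51067
4. -13.04657, -176.34256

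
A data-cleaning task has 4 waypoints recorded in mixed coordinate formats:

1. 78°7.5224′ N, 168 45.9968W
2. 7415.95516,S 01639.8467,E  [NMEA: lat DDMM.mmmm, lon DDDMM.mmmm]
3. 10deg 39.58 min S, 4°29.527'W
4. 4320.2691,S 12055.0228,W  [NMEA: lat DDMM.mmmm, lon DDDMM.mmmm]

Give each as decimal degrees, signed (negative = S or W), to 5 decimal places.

Point 1:
  φ: 7.5224′ = 0.125373°; total 78.125373
  N ⇒ keep positive
  λ: 45.9968′ = 0.766613°; total 168.766613
  W → negative
Point 2:
  Lat: split at 2 digits → 74° and 15.95516′; 74 + 15.95516/60 = 74.265919
  S ⇒ negate
  λ: degrees = first 3 digits = 16, minutes = 39.8467; 16 + 39.8467/60 = 16.664112
  E → positive
Point 3:
  Latitude: 10 + 39.58/60 = 10.659667
  S → negative
  Lon: 4 + 29.527/60 = 4.492117
  W ⇒ negate
Point 4:
  Lat: split at 2 digits → 43° and 20.2691′; 43 + 20.2691/60 = 43.337818
  S → negative
  λ: degrees = first 3 digits = 120, minutes = 55.0228; 120 + 55.0228/60 = 120.917047
  W ⇒ negate

1. 78.12537, -168.76661
2. -74.26592, 16.66411
3. -10.65967, -4.49212
4. -43.33782, -120.91705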